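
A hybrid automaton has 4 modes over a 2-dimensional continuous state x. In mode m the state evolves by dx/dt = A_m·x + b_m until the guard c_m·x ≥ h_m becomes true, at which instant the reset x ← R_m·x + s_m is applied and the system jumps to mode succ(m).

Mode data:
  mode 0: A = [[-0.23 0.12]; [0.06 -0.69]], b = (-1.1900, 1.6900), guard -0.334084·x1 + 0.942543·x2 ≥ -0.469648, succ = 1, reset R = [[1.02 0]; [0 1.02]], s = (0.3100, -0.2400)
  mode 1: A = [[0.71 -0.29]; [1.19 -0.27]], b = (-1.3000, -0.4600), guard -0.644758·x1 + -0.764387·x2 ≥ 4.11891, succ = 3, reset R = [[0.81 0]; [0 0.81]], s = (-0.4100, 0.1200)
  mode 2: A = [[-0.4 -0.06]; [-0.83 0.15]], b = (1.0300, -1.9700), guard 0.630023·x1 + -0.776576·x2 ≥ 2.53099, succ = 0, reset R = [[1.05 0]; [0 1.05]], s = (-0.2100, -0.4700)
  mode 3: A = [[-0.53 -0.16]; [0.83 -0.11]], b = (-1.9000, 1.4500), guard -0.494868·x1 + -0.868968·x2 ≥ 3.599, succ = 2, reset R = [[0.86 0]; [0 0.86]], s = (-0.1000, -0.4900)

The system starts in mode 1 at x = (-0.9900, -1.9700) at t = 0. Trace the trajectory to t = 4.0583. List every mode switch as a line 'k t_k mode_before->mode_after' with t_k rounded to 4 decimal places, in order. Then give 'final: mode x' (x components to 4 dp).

1 0.8128 1->3
2 1.3473 3->2
3 2.1548 2->0
4 3.1069 0->1
5 3.6020 1->3
final: 3 -2.8485 -2.4929

Mode 1: guard c·x = 4.1189 hit at Δt = 0.8128 (t = 0.8128), x⁻ = (-2.3897, -3.3728) → reset → x⁺ = (-2.3457, -2.6119), jump to mode 3
Mode 3: guard c·x = 3.5990 hit at Δt = 0.5345 (t = 1.3473), x⁻ = (-2.4519, -2.7454) → reset → x⁺ = (-2.2087, -2.8510), jump to mode 2
Mode 2: guard c·x = 2.5310 hit at Δt = 0.8075 (t = 2.1548), x⁻ = (-0.7518, -3.8691) → reset → x⁺ = (-0.9994, -4.5325), jump to mode 0
Mode 0: guard c·x = -0.4696 hit at Δt = 0.9521 (t = 3.1069), x⁻ = (-2.0915, -1.2396) → reset → x⁺ = (-1.8233, -1.5044), jump to mode 1
Mode 1: guard c·x = 4.1189 hit at Δt = 0.4951 (t = 3.6020), x⁻ = (-3.0015, -2.8568) → reset → x⁺ = (-2.8412, -2.1940), jump to mode 3
Mode 3: flow for 0.4563 to horizon, guard not reached → x = (-2.8485, -2.4929)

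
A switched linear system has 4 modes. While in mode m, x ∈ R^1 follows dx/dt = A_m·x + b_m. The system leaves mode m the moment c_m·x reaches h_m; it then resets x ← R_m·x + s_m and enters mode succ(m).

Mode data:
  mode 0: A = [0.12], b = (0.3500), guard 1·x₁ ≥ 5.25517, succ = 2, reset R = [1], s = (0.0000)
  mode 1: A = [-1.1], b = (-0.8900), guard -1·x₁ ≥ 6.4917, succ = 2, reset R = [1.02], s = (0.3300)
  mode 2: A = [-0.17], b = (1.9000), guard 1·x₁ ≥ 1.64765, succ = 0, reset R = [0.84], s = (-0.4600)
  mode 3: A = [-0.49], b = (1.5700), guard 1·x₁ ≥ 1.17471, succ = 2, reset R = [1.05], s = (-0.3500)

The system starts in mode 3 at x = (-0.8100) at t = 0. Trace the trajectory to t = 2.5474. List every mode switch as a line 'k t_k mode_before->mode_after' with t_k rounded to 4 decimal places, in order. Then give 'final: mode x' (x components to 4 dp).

1 1.3920 3->2
2 1.8458 2->0
final: 0 1.2614

Mode 3: guard c·x = 1.1747 hit at Δt = 1.3920 (t = 1.3920), x⁻ = (1.1747) → reset → x⁺ = (0.8834), jump to mode 2
Mode 2: guard c·x = 1.6477 hit at Δt = 0.4538 (t = 1.8458), x⁻ = (1.6476) → reset → x⁺ = (0.9240), jump to mode 0
Mode 0: flow for 0.7016 to horizon, guard not reached → x = (1.2614)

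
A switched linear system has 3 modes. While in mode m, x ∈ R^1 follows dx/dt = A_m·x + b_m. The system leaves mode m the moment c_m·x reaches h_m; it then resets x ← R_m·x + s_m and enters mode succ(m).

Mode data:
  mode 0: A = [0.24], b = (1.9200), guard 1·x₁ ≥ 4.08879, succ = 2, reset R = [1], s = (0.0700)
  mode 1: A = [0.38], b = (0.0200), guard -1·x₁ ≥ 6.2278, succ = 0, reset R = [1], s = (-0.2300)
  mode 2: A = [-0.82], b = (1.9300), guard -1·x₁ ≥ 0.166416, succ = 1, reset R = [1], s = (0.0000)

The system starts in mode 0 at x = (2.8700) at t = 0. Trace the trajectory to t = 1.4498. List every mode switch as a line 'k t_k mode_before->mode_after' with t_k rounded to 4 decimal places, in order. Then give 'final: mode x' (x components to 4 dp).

1 0.4428 0->2
final: 2 3.1441

Mode 0: guard c·x = 4.0888 hit at Δt = 0.4428 (t = 0.4428), x⁻ = (4.0888) → reset → x⁺ = (4.1588), jump to mode 2
Mode 2: flow for 1.0070 to horizon, guard not reached → x = (3.1441)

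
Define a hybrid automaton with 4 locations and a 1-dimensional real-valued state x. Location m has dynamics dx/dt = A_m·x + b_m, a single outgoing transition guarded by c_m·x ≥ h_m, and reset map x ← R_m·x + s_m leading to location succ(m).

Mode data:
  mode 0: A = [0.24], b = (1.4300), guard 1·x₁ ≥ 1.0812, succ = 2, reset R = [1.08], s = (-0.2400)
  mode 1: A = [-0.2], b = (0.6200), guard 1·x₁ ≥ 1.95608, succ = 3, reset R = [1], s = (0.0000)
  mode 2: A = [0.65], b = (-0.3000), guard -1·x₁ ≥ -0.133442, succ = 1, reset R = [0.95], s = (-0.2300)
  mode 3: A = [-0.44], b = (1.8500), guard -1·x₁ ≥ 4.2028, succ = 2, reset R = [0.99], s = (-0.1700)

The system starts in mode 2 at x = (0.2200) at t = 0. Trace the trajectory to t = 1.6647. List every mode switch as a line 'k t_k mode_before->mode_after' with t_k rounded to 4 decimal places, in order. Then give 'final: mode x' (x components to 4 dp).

Mode 2: guard c·x = -0.1334 hit at Δt = 0.4712 (t = 0.4712), x⁻ = (0.1334) → reset → x⁺ = (-0.1032), jump to mode 1
Mode 1: flow for 1.1935 to horizon, guard not reached → x = (0.5770)

1 0.4712 2->1
final: 1 0.5770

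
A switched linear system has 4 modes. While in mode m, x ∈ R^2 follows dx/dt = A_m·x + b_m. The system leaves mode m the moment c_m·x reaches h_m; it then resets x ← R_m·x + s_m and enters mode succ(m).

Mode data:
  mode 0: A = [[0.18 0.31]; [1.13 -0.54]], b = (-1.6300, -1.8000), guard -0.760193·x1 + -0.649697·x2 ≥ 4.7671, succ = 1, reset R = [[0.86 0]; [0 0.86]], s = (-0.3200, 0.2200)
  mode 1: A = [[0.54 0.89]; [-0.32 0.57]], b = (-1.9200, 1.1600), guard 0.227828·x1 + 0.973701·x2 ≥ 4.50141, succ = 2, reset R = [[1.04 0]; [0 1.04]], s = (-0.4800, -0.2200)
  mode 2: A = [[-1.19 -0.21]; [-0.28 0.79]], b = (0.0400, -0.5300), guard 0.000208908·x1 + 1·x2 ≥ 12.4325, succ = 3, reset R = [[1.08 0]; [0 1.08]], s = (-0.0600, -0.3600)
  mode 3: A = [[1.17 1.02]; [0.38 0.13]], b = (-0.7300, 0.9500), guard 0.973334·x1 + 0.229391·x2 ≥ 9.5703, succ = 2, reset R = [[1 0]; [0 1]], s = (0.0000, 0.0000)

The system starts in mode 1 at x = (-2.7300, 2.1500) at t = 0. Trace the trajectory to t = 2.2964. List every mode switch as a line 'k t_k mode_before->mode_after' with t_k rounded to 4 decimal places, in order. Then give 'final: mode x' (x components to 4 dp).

Mode 1: guard c·x = 4.5014 hit at Δt = 0.7570 (t = 0.7570), x⁻ = (-2.9839, 5.3212) → reset → x⁺ = (-3.5833, 5.3140), jump to mode 2
Mode 2: guard c·x = 12.4325 hit at Δt = 1.0384 (t = 1.7954), x⁻ = (-2.1622, 12.4330) → reset → x⁺ = (-2.3951, 13.0676), jump to mode 3
Mode 3: flow for 0.5010 to horizon, guard not reached → x = (4.6701, 14.5753)

1 0.7570 1->2
2 1.7954 2->3
final: 3 4.6701 14.5753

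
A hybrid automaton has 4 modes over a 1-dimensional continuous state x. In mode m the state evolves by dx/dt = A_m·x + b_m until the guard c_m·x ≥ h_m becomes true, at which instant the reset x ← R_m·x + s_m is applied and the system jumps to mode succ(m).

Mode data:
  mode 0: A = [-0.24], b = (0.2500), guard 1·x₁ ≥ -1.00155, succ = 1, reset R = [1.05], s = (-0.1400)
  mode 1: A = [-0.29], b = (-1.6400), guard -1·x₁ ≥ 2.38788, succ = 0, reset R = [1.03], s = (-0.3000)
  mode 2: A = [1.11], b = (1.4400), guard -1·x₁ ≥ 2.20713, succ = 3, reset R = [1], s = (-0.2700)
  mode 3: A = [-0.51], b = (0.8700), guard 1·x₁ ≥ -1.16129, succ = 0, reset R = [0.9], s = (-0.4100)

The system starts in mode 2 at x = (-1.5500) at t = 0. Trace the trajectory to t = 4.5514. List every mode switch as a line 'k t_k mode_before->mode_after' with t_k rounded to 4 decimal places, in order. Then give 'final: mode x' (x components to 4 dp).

1 1.1541 2->3
2 1.8947 3->0
3 2.7301 0->1
4 3.8059 1->0
final: 0 -2.1368

Mode 2: guard c·x = 2.2071 hit at Δt = 1.1541 (t = 1.1541), x⁻ = (-2.2071) → reset → x⁺ = (-2.4771), jump to mode 3
Mode 3: guard c·x = -1.1613 hit at Δt = 0.7406 (t = 1.8947), x⁻ = (-1.1613) → reset → x⁺ = (-1.4552), jump to mode 0
Mode 0: guard c·x = -1.0015 hit at Δt = 0.8354 (t = 2.7301), x⁻ = (-1.0016) → reset → x⁺ = (-1.1916), jump to mode 1
Mode 1: guard c·x = 2.3879 hit at Δt = 1.0758 (t = 3.8059), x⁻ = (-2.3879) → reset → x⁺ = (-2.7595), jump to mode 0
Mode 0: flow for 0.7455 to horizon, guard not reached → x = (-2.1368)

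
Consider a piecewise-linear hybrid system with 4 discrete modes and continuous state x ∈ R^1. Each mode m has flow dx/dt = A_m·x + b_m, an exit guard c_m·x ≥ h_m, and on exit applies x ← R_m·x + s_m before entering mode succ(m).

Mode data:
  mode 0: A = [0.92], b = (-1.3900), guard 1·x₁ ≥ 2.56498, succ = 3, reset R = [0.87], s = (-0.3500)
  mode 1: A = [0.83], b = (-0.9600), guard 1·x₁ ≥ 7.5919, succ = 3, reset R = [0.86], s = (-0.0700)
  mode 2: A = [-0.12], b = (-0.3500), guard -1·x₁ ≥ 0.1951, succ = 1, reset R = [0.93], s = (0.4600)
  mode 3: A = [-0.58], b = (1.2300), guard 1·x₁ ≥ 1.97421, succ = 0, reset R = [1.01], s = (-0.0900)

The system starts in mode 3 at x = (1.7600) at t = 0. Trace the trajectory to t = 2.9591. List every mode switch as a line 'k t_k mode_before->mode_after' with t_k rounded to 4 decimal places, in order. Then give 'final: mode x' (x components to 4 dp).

Mode 3: guard c·x = 1.9742 hit at Δt = 1.5537 (t = 1.5537), x⁻ = (1.9742) → reset → x⁺ = (1.9040), jump to mode 0
Mode 0: guard c·x = 2.5650 hit at Δt = 1.0722 (t = 2.6259), x⁻ = (2.5650) → reset → x⁺ = (1.8815), jump to mode 3
Mode 3: flow for 0.3332 to horizon, guard not reached → x = (1.9236)

1 1.5537 3->0
2 2.6259 0->3
final: 3 1.9236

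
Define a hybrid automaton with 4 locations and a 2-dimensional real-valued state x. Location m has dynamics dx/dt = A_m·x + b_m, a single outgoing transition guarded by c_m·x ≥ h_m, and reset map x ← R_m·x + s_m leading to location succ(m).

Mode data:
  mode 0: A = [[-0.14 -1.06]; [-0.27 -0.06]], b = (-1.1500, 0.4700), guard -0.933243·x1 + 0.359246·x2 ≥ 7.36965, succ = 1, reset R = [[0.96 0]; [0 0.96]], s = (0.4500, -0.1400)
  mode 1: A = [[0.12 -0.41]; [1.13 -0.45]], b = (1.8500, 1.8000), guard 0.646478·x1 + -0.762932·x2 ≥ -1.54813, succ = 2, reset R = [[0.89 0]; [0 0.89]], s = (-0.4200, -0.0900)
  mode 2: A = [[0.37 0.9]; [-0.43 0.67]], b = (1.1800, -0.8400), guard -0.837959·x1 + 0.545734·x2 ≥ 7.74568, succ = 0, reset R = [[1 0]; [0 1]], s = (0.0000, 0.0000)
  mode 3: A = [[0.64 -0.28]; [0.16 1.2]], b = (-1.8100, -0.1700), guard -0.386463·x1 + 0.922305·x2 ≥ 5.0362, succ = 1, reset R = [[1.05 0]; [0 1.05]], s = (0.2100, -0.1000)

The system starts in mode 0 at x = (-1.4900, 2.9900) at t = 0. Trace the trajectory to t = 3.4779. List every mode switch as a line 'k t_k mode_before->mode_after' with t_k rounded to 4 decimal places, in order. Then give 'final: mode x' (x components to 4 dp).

Mode 0: guard c·x = 7.3697 hit at Δt = 1.0736 (t = 1.0736), x⁻ = (-6.2180, 4.3613) → reset → x⁺ = (-5.5192, 4.0468), jump to mode 1
Mode 1: guard c·x = -1.5481 hit at Δt = 1.2885 (t = 2.3621), x⁻ = (-4.3478, -1.6550) → reset → x⁺ = (-4.2896, -1.5629), jump to mode 2
Mode 2: flow for 1.1158 to horizon, guard not reached → x = (-6.5928, -0.9352)

1 1.0736 0->1
2 2.3621 1->2
final: 2 -6.5928 -0.9352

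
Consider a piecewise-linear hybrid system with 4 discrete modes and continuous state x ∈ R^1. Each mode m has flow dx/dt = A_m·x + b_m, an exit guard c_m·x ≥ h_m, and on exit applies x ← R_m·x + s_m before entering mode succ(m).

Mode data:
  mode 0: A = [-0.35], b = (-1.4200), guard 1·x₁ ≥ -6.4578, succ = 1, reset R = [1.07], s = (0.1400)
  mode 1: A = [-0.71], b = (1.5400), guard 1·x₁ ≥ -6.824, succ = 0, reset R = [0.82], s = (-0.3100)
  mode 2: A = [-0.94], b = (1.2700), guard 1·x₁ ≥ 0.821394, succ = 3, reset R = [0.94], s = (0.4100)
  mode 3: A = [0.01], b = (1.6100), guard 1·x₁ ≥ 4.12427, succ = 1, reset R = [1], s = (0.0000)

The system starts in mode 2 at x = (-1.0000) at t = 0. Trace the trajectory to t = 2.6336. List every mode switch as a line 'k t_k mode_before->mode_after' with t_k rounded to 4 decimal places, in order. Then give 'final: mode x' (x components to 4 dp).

1 1.5855 2->3
final: 3 2.8909

Mode 2: guard c·x = 0.8214 hit at Δt = 1.5855 (t = 1.5855), x⁻ = (0.8214) → reset → x⁺ = (1.1821), jump to mode 3
Mode 3: flow for 1.0481 to horizon, guard not reached → x = (2.8909)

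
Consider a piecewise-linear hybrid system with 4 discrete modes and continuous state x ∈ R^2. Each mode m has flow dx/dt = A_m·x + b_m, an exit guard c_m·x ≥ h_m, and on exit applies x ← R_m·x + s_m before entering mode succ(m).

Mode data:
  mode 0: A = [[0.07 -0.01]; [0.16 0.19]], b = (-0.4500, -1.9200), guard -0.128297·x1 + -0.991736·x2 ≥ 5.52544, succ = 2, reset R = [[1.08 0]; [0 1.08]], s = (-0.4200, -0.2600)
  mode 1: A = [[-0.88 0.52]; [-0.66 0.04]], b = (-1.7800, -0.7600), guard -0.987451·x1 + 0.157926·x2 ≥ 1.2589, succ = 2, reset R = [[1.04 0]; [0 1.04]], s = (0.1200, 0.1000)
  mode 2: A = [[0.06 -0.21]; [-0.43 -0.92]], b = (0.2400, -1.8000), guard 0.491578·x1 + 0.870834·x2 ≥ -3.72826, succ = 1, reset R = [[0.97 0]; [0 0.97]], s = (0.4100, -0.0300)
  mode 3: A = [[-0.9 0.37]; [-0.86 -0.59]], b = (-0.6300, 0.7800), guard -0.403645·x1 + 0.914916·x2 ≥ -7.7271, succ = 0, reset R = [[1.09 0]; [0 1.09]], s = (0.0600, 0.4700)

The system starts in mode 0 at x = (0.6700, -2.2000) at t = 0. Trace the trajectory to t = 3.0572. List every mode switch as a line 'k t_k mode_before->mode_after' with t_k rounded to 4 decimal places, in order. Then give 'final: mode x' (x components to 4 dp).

1 1.3160 0->2
2 1.8786 2->1
3 2.6980 1->2
final: 2 -1.6370 -3.8735

Mode 0: guard c·x = 5.5254 hit at Δt = 1.3160 (t = 1.3160), x⁻ = (0.1666, -5.5930) → reset → x⁺ = (-0.2401, -6.3005), jump to mode 2
Mode 2: guard c·x = -3.7283 hit at Δt = 0.5626 (t = 1.8786), x⁻ = (0.5327, -4.5819) → reset → x⁺ = (0.9267, -4.4745), jump to mode 1
Mode 1: guard c·x = 1.2589 hit at Δt = 0.8194 (t = 2.6980), x⁻ = (-2.0523, -4.8609) → reset → x⁺ = (-2.0144, -4.9553), jump to mode 2
Mode 2: flow for 0.3592 to horizon, guard not reached → x = (-1.6370, -3.8735)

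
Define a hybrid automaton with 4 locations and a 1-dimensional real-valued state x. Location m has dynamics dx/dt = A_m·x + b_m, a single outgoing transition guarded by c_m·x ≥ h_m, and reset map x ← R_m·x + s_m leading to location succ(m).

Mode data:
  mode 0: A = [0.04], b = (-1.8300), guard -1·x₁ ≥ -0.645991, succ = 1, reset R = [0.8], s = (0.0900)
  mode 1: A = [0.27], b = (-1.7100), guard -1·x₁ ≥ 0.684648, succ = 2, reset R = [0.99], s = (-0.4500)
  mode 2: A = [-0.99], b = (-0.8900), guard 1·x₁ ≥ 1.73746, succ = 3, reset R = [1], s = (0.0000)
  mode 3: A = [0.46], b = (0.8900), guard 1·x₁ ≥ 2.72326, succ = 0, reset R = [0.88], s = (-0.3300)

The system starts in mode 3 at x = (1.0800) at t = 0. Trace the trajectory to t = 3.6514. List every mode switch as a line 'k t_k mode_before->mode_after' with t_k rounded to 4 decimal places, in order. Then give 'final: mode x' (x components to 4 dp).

1 0.9458 3->0
2 1.7458 0->1
3 2.4990 1->2
final: 2 -0.9721

Mode 3: guard c·x = 2.7233 hit at Δt = 0.9458 (t = 0.9458), x⁻ = (2.7233) → reset → x⁺ = (2.0665), jump to mode 0
Mode 0: guard c·x = -0.6460 hit at Δt = 0.8000 (t = 1.7458), x⁻ = (0.6460) → reset → x⁺ = (0.6068), jump to mode 1
Mode 1: guard c·x = 0.6846 hit at Δt = 0.7532 (t = 2.4990), x⁻ = (-0.6846) → reset → x⁺ = (-1.1278), jump to mode 2
Mode 2: flow for 1.1524 to horizon, guard not reached → x = (-0.9721)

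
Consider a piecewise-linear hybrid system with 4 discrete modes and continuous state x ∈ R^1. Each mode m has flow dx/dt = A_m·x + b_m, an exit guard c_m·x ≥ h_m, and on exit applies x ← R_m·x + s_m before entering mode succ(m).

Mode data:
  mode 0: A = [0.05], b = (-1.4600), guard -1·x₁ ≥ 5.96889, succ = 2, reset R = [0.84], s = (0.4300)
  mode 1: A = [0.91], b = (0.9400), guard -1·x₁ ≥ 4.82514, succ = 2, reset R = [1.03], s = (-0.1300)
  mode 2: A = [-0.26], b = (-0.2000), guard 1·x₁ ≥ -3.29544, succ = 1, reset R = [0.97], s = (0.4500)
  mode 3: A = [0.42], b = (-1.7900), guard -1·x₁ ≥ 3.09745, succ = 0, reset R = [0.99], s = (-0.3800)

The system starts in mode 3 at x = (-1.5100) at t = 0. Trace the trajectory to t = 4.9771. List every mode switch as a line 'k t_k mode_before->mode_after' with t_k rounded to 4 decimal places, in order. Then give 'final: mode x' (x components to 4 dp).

Mode 3: guard c·x = 3.0974 hit at Δt = 0.5785 (t = 0.5785), x⁻ = (-3.0974) → reset → x⁺ = (-3.4465), jump to mode 0
Mode 0: guard c·x = 5.9689 hit at Δt = 1.4885 (t = 2.0670), x⁻ = (-5.9689) → reset → x⁺ = (-4.5839), jump to mode 2
Mode 2: guard c·x = -3.2954 hit at Δt = 1.5851 (t = 3.6521), x⁻ = (-3.2954) → reset → x⁺ = (-2.7466), jump to mode 1
Mode 1: guard c·x = 4.8251 hit at Δt = 0.8729 (t = 4.5250), x⁻ = (-4.8251) → reset → x⁺ = (-5.0999), jump to mode 2
Mode 2: flow for 0.4521 to horizon, guard not reached → x = (-4.6196)

1 0.5785 3->0
2 2.0670 0->2
3 3.6521 2->1
4 4.5250 1->2
final: 2 -4.6196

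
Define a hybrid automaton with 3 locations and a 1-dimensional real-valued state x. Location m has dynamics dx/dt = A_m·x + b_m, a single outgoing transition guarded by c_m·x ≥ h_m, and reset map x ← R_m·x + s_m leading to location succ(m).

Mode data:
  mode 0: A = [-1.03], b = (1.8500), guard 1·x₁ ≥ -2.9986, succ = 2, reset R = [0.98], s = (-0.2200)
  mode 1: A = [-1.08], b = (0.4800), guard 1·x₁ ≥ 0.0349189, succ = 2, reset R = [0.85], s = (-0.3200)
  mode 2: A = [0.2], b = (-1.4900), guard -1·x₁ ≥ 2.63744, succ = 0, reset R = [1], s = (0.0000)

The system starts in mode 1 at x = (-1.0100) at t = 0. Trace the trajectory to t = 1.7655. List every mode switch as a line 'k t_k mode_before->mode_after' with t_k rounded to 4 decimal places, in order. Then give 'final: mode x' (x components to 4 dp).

1 1.1735 1->2
final: 2 -1.2632

Mode 1: guard c·x = 0.0349 hit at Δt = 1.1735 (t = 1.1735), x⁻ = (0.0349) → reset → x⁺ = (-0.2903), jump to mode 2
Mode 2: flow for 0.5920 to horizon, guard not reached → x = (-1.2632)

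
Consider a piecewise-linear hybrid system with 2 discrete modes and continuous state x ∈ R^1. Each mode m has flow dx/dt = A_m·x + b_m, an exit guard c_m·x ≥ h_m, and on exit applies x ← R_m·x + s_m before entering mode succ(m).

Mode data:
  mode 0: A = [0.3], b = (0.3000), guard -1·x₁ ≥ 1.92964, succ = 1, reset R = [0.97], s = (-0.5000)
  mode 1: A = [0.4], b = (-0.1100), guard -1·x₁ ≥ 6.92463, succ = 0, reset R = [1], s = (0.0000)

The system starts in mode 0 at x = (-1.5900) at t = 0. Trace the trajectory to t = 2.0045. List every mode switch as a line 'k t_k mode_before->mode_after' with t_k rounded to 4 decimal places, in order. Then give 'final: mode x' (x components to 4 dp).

Mode 0: guard c·x = 1.9296 hit at Δt = 1.5156 (t = 1.5156), x⁻ = (-1.9296) → reset → x⁺ = (-2.3718), jump to mode 1
Mode 1: flow for 0.4889 to horizon, guard not reached → x = (-2.9434)

1 1.5156 0->1
final: 1 -2.9434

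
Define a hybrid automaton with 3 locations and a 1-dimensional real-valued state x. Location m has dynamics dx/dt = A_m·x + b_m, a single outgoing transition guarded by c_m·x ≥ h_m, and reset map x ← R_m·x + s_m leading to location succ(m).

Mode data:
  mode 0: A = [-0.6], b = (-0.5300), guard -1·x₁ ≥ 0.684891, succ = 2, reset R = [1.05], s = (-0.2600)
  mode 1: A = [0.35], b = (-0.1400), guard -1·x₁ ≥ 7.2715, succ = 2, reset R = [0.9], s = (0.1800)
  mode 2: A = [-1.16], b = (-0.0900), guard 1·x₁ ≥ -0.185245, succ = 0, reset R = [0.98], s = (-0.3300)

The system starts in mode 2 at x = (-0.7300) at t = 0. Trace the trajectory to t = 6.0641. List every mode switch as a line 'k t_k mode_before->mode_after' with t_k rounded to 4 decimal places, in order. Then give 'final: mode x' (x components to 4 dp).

1 1.5532 2->0
2 2.5996 0->2
3 4.4316 2->0
4 5.4780 0->2
final: 2 -0.5344

Mode 2: guard c·x = -0.1852 hit at Δt = 1.5532 (t = 1.5532), x⁻ = (-0.1852) → reset → x⁺ = (-0.5115), jump to mode 0
Mode 0: guard c·x = 0.6849 hit at Δt = 1.0464 (t = 2.5996), x⁻ = (-0.6849) → reset → x⁺ = (-0.9791), jump to mode 2
Mode 2: guard c·x = -0.1852 hit at Δt = 1.8320 (t = 4.4316), x⁻ = (-0.1852) → reset → x⁺ = (-0.5115), jump to mode 0
Mode 0: guard c·x = 0.6849 hit at Δt = 1.0464 (t = 5.4780), x⁻ = (-0.6849) → reset → x⁺ = (-0.9791), jump to mode 2
Mode 2: flow for 0.5861 to horizon, guard not reached → x = (-0.5344)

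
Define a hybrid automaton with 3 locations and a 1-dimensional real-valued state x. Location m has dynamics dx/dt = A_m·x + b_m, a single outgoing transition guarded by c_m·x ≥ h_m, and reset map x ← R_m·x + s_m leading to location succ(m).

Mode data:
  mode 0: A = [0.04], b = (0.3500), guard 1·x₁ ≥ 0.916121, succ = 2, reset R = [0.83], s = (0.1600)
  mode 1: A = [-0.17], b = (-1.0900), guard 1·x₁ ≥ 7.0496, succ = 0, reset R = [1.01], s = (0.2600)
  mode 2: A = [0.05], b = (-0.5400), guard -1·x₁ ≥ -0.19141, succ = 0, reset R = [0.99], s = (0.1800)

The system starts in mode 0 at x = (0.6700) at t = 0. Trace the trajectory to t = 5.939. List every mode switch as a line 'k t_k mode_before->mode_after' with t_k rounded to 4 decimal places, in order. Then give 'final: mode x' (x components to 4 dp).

1 0.6448 0->2
2 2.0686 2->0
3 3.5239 0->2
4 4.9477 2->0
final: 0 0.7384

Mode 0: guard c·x = 0.9161 hit at Δt = 0.6448 (t = 0.6448), x⁻ = (0.9161) → reset → x⁺ = (0.9204), jump to mode 2
Mode 2: guard c·x = -0.1914 hit at Δt = 1.4238 (t = 2.0686), x⁻ = (0.1914) → reset → x⁺ = (0.3695), jump to mode 0
Mode 0: guard c·x = 0.9161 hit at Δt = 1.4553 (t = 3.5239), x⁻ = (0.9161) → reset → x⁺ = (0.9204), jump to mode 2
Mode 2: guard c·x = -0.1914 hit at Δt = 1.4238 (t = 4.9477), x⁻ = (0.1914) → reset → x⁺ = (0.3695), jump to mode 0
Mode 0: flow for 0.9913 to horizon, guard not reached → x = (0.7384)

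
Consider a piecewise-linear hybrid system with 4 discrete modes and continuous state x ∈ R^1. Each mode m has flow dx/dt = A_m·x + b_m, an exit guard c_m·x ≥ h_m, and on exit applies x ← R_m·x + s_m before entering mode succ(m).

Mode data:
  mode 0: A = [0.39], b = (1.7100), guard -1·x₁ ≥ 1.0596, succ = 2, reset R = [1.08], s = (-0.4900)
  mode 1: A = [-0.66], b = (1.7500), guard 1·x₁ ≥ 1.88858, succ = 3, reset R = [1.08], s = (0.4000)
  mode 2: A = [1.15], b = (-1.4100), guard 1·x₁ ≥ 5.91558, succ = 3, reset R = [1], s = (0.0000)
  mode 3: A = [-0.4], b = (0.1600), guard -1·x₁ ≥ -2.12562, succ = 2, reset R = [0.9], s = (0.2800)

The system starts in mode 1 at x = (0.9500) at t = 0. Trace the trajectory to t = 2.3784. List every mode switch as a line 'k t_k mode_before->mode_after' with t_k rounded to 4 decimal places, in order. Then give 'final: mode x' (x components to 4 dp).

1 1.2153 1->3
2 1.6333 3->2
final: 2 3.5040

Mode 1: guard c·x = 1.8886 hit at Δt = 1.2153 (t = 1.2153), x⁻ = (1.8886) → reset → x⁺ = (2.4397), jump to mode 3
Mode 3: guard c·x = -2.1256 hit at Δt = 0.4180 (t = 1.6333), x⁻ = (2.1256) → reset → x⁺ = (2.1931), jump to mode 2
Mode 2: flow for 0.7451 to horizon, guard not reached → x = (3.5040)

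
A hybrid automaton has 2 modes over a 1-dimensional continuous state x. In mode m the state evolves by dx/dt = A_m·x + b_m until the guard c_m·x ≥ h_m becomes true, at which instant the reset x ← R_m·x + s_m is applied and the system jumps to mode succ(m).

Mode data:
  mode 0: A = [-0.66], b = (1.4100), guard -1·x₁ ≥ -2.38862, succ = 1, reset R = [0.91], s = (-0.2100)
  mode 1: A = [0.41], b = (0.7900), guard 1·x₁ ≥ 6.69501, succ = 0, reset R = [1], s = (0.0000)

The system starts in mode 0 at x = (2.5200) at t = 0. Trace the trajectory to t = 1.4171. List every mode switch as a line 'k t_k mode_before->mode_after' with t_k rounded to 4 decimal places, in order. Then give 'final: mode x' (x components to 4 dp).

1 0.6352 0->1
final: 1 3.4339

Mode 0: guard c·x = -2.3886 hit at Δt = 0.6352 (t = 0.6352), x⁻ = (2.3886) → reset → x⁺ = (1.9636), jump to mode 1
Mode 1: flow for 0.7819 to horizon, guard not reached → x = (3.4339)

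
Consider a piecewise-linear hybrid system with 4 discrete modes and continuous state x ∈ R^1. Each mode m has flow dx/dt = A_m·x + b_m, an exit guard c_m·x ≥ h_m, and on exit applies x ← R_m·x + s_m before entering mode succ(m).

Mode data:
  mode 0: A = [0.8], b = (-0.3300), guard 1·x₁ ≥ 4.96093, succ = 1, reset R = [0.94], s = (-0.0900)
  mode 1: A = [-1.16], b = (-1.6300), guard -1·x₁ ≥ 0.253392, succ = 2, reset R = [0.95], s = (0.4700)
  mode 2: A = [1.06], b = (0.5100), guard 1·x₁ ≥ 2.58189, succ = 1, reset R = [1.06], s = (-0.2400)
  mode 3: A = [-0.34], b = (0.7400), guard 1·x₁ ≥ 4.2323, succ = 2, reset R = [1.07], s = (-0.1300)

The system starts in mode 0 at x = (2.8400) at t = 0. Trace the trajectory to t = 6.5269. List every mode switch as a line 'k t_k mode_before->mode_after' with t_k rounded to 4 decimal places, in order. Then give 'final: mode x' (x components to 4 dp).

Mode 0: guard c·x = 4.9609 hit at Δt = 0.7849 (t = 0.7849), x⁻ = (4.9609) → reset → x⁺ = (4.5733), jump to mode 1
Mode 1: guard c·x = 0.2534 hit at Δt = 1.4197 (t = 2.2046), x⁻ = (-0.2534) → reset → x⁺ = (0.2293), jump to mode 2
Mode 2: guard c·x = 2.5819 hit at Δt = 1.3786 (t = 3.5832), x⁻ = (2.5819) → reset → x⁺ = (2.4968), jump to mode 1
Mode 1: guard c·x = 0.2534 hit at Δt = 1.0519 (t = 4.6351), x⁻ = (-0.2534) → reset → x⁺ = (0.2293), jump to mode 2
Mode 2: guard c·x = 2.5819 hit at Δt = 1.3786 (t = 6.0137), x⁻ = (2.5819) → reset → x⁺ = (2.4968), jump to mode 1
Mode 1: flow for 0.5132 to horizon, guard not reached → x = (0.7463)

1 0.7849 0->1
2 2.2046 1->2
3 3.5832 2->1
4 4.6351 1->2
5 6.0137 2->1
final: 1 0.7463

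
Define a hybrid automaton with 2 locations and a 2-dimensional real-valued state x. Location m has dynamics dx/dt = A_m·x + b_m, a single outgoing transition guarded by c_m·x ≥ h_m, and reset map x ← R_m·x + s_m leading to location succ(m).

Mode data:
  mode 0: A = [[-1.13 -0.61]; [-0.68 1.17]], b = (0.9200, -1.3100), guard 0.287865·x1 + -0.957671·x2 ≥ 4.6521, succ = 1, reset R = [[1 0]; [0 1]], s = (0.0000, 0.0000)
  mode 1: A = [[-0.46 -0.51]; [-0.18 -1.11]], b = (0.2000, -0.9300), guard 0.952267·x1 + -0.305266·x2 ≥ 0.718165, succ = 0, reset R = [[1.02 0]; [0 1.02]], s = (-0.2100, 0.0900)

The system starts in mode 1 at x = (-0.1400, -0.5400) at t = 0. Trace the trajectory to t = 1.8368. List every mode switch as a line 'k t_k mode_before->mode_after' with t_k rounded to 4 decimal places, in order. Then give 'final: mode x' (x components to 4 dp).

1 1.3700 1->0
final: 0 0.8403 -2.3038

Mode 1: guard c·x = 0.7182 hit at Δt = 1.3700 (t = 1.3700), x⁻ = (0.4954, -0.8073) → reset → x⁺ = (0.2953, -0.7335), jump to mode 0
Mode 0: flow for 0.4668 to horizon, guard not reached → x = (0.8403, -2.3038)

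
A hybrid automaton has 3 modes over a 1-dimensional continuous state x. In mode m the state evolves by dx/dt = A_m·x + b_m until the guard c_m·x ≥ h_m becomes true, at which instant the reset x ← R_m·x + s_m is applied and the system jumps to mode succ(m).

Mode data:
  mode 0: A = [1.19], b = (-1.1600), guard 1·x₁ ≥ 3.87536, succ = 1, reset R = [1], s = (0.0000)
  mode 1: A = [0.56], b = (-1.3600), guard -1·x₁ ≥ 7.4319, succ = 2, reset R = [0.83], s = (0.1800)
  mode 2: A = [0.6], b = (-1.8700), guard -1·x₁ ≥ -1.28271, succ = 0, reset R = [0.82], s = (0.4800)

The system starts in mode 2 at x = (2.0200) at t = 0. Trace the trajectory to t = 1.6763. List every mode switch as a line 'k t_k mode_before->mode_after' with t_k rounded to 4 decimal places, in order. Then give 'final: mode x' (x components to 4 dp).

Mode 2: guard c·x = -1.2827 hit at Δt = 0.8570 (t = 0.8570), x⁻ = (1.2827) → reset → x⁺ = (1.5318), jump to mode 0
Mode 0: flow for 0.8193 to horizon, guard not reached → x = (2.4515)

1 0.8570 2->0
final: 0 2.4515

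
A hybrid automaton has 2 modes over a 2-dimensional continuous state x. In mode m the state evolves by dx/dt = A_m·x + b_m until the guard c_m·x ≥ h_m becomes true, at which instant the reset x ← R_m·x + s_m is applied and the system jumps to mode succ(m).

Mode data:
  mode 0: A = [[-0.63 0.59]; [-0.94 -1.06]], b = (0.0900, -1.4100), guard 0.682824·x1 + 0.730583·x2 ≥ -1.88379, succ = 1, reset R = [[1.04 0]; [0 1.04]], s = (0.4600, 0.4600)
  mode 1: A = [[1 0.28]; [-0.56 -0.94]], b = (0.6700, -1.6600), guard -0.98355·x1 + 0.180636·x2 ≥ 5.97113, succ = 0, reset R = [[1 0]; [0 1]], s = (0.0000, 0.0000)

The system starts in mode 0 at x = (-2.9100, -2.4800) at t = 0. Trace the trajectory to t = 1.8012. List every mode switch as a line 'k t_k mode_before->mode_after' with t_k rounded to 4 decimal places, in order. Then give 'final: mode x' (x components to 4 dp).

1 0.7939 0->1
final: 1 -3.8551 -0.0969

Mode 0: guard c·x = -1.8838 hit at Δt = 0.7939 (t = 0.7939), x⁻ = (-2.1712, -0.5492) → reset → x⁺ = (-1.7980, -0.1112), jump to mode 1
Mode 1: flow for 1.0073 to horizon, guard not reached → x = (-3.8551, -0.0969)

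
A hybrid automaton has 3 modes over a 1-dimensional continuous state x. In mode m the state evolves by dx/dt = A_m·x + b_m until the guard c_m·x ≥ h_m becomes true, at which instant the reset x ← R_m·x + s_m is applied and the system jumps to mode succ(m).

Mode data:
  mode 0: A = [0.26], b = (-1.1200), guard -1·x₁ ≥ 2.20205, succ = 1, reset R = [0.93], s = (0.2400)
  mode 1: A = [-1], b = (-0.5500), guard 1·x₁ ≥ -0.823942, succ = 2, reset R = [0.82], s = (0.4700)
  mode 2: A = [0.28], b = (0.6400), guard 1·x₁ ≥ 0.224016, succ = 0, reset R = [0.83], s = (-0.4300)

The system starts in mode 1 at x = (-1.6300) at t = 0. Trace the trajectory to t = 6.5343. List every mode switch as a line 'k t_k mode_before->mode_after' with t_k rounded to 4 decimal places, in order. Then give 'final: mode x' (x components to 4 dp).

1 1.3718 1->2
2 2.0424 2->0
3 3.4185 0->1
4 4.9428 1->2
5 5.6134 2->0
final: 0 -1.4755

Mode 1: guard c·x = -0.8239 hit at Δt = 1.3718 (t = 1.3718), x⁻ = (-0.8239) → reset → x⁺ = (-0.2056), jump to mode 2
Mode 2: guard c·x = 0.2240 hit at Δt = 0.6706 (t = 2.0424), x⁻ = (0.2240) → reset → x⁺ = (-0.2441), jump to mode 0
Mode 0: guard c·x = 2.2020 hit at Δt = 1.3761 (t = 3.4185), x⁻ = (-2.2020) → reset → x⁺ = (-1.8079), jump to mode 1
Mode 1: guard c·x = -0.8239 hit at Δt = 1.5243 (t = 4.9428), x⁻ = (-0.8239) → reset → x⁺ = (-0.2056), jump to mode 2
Mode 2: guard c·x = 0.2240 hit at Δt = 0.6706 (t = 5.6134), x⁻ = (0.2240) → reset → x⁺ = (-0.2441), jump to mode 0
Mode 0: flow for 0.9209 to horizon, guard not reached → x = (-1.4755)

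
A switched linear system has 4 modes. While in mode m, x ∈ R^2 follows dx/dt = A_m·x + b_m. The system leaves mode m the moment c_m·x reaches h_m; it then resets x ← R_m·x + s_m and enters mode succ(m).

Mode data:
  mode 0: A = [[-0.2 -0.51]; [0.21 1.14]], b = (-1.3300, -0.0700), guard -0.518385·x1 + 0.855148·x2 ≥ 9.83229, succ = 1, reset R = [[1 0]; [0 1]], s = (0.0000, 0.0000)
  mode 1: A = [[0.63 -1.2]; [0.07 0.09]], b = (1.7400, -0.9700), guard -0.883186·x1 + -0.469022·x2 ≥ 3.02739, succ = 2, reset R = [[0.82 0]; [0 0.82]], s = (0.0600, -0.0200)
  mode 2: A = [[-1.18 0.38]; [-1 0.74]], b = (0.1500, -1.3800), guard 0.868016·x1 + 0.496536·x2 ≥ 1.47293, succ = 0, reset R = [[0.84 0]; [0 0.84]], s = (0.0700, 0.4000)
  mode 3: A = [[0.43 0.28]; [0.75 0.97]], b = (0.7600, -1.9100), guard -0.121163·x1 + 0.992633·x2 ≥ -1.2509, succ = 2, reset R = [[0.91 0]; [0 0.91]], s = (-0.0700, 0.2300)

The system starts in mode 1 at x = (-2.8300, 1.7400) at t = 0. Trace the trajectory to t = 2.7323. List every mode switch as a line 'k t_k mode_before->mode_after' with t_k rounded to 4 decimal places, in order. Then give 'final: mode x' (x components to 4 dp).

Mode 1: guard c·x = 3.0274 hit at Δt = 0.5578 (t = 0.5578), x⁻ = (-4.0319, 1.1376) → reset → x⁺ = (-3.2462, 0.9128), jump to mode 2
Mode 2: guard c·x = 1.4729 hit at Δt = 1.3809 (t = 1.9387), x⁻ = (0.0682, 2.8471) → reset → x⁺ = (0.1273, 2.7916), jump to mode 0
Mode 0: flow for 0.7936 to horizon, guard not reached → x = (-2.5441, 6.5585)

1 0.5578 1->2
2 1.9387 2->0
final: 0 -2.5441 6.5585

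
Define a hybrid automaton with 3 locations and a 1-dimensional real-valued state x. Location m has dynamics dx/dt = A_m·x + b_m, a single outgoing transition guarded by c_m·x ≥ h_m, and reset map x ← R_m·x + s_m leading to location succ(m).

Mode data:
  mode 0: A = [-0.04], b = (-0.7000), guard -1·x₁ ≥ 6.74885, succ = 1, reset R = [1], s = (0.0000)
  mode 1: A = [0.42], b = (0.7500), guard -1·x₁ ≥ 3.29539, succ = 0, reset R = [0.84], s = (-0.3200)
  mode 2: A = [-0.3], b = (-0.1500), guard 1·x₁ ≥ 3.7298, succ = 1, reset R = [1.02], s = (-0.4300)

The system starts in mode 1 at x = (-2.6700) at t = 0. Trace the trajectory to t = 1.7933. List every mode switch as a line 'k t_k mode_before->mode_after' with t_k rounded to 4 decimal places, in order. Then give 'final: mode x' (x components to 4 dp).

1 1.2735 1->0
final: 0 -3.3847

Mode 1: guard c·x = 3.2954 hit at Δt = 1.2735 (t = 1.2735), x⁻ = (-3.2954) → reset → x⁺ = (-3.0881), jump to mode 0
Mode 0: flow for 0.5198 to horizon, guard not reached → x = (-3.3847)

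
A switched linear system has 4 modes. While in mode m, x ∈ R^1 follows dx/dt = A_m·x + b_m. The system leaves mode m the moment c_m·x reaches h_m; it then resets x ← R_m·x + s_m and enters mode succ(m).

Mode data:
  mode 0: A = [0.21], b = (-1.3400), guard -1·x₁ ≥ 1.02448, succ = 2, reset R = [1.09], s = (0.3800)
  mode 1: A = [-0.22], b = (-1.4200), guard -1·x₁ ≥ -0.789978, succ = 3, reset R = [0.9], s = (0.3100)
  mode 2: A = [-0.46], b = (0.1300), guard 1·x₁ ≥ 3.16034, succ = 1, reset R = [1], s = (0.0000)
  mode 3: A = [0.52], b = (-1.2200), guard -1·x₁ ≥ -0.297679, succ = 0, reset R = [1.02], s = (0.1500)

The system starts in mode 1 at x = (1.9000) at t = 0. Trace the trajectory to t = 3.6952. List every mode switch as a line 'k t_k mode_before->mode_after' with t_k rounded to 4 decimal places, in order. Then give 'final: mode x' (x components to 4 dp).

Mode 1: guard c·x = -0.7900 hit at Δt = 0.6480 (t = 0.6480), x⁻ = (0.7900) → reset → x⁺ = (1.0210), jump to mode 3
Mode 3: guard c·x = -0.2977 hit at Δt = 0.8376 (t = 1.4856), x⁻ = (0.2977) → reset → x⁺ = (0.4536), jump to mode 0
Mode 0: guard c·x = 1.0245 hit at Δt = 1.0602 (t = 2.5458), x⁻ = (-1.0245) → reset → x⁺ = (-0.7367), jump to mode 2
Mode 2: flow for 1.1494 to horizon, guard not reached → x = (-0.3181)

1 0.6480 1->3
2 1.4856 3->0
3 2.5458 0->2
final: 2 -0.3181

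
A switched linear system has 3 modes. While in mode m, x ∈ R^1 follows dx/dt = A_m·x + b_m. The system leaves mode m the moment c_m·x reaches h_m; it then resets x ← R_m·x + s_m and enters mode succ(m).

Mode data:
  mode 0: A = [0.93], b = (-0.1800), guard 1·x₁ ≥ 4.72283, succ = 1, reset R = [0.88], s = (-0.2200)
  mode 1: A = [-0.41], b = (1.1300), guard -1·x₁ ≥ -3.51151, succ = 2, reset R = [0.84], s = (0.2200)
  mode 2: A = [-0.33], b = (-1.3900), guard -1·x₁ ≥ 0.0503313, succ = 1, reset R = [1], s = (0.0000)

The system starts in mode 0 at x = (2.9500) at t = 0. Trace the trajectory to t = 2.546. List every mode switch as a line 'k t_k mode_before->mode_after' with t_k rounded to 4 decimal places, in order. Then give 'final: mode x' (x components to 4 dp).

1 0.5340 0->1
2 1.6218 1->2
final: 2 1.2293

Mode 0: guard c·x = 4.7228 hit at Δt = 0.5340 (t = 0.5340), x⁻ = (4.7228) → reset → x⁺ = (3.9361), jump to mode 1
Mode 1: guard c·x = -3.5115 hit at Δt = 1.0878 (t = 1.6218), x⁻ = (3.5115) → reset → x⁺ = (3.1697), jump to mode 2
Mode 2: flow for 0.9242 to horizon, guard not reached → x = (1.2293)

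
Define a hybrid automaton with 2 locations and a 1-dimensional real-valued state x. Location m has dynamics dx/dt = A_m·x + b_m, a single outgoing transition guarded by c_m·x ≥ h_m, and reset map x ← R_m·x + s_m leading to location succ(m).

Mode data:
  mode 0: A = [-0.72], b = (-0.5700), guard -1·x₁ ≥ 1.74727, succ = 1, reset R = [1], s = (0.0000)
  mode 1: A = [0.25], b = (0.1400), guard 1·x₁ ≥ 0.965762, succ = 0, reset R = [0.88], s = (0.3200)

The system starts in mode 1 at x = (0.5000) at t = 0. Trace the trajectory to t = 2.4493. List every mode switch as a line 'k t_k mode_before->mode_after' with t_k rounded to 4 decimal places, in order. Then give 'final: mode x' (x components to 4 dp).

Mode 1: guard c·x = 0.9658 hit at Δt = 1.4569 (t = 1.4569), x⁻ = (0.9658) → reset → x⁺ = (1.1699), jump to mode 0
Mode 0: flow for 0.9924 to horizon, guard not reached → x = (0.1684)

1 1.4569 1->0
final: 0 0.1684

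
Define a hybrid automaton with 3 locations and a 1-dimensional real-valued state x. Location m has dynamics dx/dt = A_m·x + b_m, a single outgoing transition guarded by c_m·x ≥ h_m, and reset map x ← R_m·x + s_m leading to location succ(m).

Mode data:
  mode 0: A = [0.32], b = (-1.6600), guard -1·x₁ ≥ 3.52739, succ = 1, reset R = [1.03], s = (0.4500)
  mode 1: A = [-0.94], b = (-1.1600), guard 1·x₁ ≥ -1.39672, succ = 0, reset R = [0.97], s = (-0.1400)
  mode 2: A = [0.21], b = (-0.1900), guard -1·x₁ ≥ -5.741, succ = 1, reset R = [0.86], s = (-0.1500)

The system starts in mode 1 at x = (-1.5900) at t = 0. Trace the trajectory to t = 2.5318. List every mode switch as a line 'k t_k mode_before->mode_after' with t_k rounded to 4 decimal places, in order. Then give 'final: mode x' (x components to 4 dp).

1 0.8330 1->0
2 1.6629 0->1
final: 1 -2.0953

Mode 1: guard c·x = -1.3967 hit at Δt = 0.8330 (t = 0.8330), x⁻ = (-1.3967) → reset → x⁺ = (-1.4948), jump to mode 0
Mode 0: guard c·x = 3.5274 hit at Δt = 0.8299 (t = 1.6629), x⁻ = (-3.5274) → reset → x⁺ = (-3.1832), jump to mode 1
Mode 1: flow for 0.8689 to horizon, guard not reached → x = (-2.0953)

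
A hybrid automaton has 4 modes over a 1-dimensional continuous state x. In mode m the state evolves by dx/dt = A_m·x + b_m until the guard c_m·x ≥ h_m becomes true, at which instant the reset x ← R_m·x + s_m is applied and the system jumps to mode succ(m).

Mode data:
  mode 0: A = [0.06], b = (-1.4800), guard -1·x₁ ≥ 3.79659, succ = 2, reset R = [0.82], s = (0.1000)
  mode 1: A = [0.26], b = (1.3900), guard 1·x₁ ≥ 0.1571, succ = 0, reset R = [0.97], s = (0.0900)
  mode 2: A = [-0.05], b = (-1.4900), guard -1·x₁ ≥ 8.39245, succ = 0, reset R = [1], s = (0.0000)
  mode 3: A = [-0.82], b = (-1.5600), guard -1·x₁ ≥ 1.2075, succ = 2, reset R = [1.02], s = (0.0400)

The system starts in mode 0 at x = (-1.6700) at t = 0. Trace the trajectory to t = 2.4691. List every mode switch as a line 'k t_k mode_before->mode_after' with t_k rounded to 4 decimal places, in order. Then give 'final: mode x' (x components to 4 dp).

1 1.2942 0->2
final: 2 -4.5415

Mode 0: guard c·x = 3.7966 hit at Δt = 1.2942 (t = 1.2942), x⁻ = (-3.7966) → reset → x⁺ = (-3.0132), jump to mode 2
Mode 2: flow for 1.1749 to horizon, guard not reached → x = (-4.5415)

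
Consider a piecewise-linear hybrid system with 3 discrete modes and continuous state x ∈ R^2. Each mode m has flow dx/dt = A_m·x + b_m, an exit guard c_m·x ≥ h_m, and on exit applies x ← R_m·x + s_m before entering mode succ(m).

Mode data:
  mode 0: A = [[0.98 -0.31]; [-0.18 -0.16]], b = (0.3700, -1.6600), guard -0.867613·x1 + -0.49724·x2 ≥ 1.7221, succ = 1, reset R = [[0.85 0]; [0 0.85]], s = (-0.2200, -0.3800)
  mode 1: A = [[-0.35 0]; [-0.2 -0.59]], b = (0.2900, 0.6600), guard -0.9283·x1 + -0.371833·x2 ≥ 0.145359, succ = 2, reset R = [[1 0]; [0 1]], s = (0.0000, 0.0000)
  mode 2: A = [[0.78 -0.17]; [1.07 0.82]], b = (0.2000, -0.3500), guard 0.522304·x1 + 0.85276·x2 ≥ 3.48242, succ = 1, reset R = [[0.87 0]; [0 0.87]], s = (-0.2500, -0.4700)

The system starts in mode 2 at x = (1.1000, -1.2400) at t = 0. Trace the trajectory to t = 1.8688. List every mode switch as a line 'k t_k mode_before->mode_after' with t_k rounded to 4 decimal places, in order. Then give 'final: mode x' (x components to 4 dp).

Mode 2: guard c·x = 3.4824 hit at Δt = 1.4610 (t = 1.4610), x⁻ = (4.3456, 1.4221) → reset → x⁺ = (3.5306, 0.7672), jump to mode 1
Mode 1: flow for 0.4078 to horizon, guard not reached → x = (3.1712, 0.6003)

1 1.4610 2->1
final: 1 3.1712 0.6003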